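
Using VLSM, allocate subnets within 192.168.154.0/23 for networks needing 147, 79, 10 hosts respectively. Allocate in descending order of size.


147 hosts -> /24 (254 usable): 192.168.154.0/24
79 hosts -> /25 (126 usable): 192.168.155.0/25
10 hosts -> /28 (14 usable): 192.168.155.128/28
Allocation: 192.168.154.0/24 (147 hosts, 254 usable); 192.168.155.0/25 (79 hosts, 126 usable); 192.168.155.128/28 (10 hosts, 14 usable)


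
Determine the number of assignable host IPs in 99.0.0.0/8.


Host bits = 32 - 8 = 24
Total addresses = 2^24 = 16777216
Usable = total - 2 (network and broadcast)
Usable hosts: 16777214


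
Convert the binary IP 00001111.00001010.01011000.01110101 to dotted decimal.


00001111 = 15
00001010 = 10
01011000 = 88
01110101 = 117
IP: 15.10.88.117


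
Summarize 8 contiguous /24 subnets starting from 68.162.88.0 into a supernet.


Original prefix: /24
Number of subnets: 8 = 2^3
New prefix = 24 - 3 = 21
Supernet: 68.162.88.0/21


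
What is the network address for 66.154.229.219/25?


IP:   01000010.10011010.11100101.11011011
Mask: 11111111.11111111.11111111.10000000
AND operation:
Net:  01000010.10011010.11100101.10000000
Network: 66.154.229.128/25


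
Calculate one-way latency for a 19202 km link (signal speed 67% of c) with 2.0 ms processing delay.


Speed = 0.67 * 3e5 km/s = 201000 km/s
Propagation delay = 19202 / 201000 = 0.0955 s = 95.5323 ms
Processing delay = 2.0 ms
Total one-way latency = 97.5323 ms


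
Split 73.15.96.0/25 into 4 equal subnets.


New prefix = 25 + 2 = 27
Each subnet has 32 addresses
  73.15.96.0/27
  73.15.96.32/27
  73.15.96.64/27
  73.15.96.96/27
Subnets: 73.15.96.0/27, 73.15.96.32/27, 73.15.96.64/27, 73.15.96.96/27


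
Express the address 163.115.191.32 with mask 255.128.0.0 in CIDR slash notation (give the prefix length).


Binary: 11111111.10000000.00000000.00000000
Count leading 1s
Prefix: /9


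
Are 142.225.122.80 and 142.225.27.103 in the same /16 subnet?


Mask: 255.255.0.0
142.225.122.80 AND mask = 142.225.0.0
142.225.27.103 AND mask = 142.225.0.0
Yes, same subnet (142.225.0.0)


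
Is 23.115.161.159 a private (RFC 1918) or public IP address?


RFC 1918 private ranges:
  10.0.0.0/8 (10.0.0.0 - 10.255.255.255)
  172.16.0.0/12 (172.16.0.0 - 172.31.255.255)
  192.168.0.0/16 (192.168.0.0 - 192.168.255.255)
Public (not in any RFC 1918 range)


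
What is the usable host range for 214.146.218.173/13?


Network: 214.144.0.0
Broadcast: 214.151.255.255
First usable = network + 1
Last usable = broadcast - 1
Range: 214.144.0.1 to 214.151.255.254


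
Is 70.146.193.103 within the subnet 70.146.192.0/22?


Subnet network: 70.146.192.0
Test IP AND mask: 70.146.192.0
Yes, 70.146.193.103 is in 70.146.192.0/22


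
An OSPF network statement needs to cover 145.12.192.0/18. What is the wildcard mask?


Subnet mask: 255.255.192.0
Wildcard = 255.255.255.255 - subnet mask
255 - 255 = 0
255 - 255 = 0
255 - 192 = 63
255 - 0 = 255
Wildcard: 0.0.63.255


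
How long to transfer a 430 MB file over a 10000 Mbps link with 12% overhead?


Effective throughput = 10000 * (1 - 12/100) = 8800 Mbps
File size in Mb = 430 * 8 = 3440 Mb
Time = 3440 / 8800
Time = 0.3909 seconds


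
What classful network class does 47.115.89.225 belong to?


First octet: 47
Binary: 00101111
0xxxxxxx -> Class A (1-126)
Class A, default mask 255.0.0.0 (/8)


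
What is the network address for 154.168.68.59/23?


IP:   10011010.10101000.01000100.00111011
Mask: 11111111.11111111.11111110.00000000
AND operation:
Net:  10011010.10101000.01000100.00000000
Network: 154.168.68.0/23


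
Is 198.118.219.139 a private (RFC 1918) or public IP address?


RFC 1918 private ranges:
  10.0.0.0/8 (10.0.0.0 - 10.255.255.255)
  172.16.0.0/12 (172.16.0.0 - 172.31.255.255)
  192.168.0.0/16 (192.168.0.0 - 192.168.255.255)
Public (not in any RFC 1918 range)


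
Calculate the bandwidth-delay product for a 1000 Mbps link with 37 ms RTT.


BDP = bandwidth * RTT
= 1000 Mbps * 37 ms
= 1000 * 1e6 * 37 / 1000 bits
= 37000000 bits
= 4625000 bytes
= 4516.6016 KB
BDP = 37000000 bits (4625000 bytes)


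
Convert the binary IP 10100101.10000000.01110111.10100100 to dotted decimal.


10100101 = 165
10000000 = 128
01110111 = 119
10100100 = 164
IP: 165.128.119.164


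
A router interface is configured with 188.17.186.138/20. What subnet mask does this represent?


/20 means 20 network bits, 12 host bits
Binary: 11111111111111111111000000000000
Mask: 255.255.240.0


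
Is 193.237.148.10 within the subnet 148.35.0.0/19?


Subnet network: 148.35.0.0
Test IP AND mask: 193.237.128.0
No, 193.237.148.10 is not in 148.35.0.0/19


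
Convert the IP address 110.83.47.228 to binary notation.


110 = 01101110
83 = 01010011
47 = 00101111
228 = 11100100
Binary: 01101110.01010011.00101111.11100100


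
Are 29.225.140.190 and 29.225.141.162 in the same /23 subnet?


Mask: 255.255.254.0
29.225.140.190 AND mask = 29.225.140.0
29.225.141.162 AND mask = 29.225.140.0
Yes, same subnet (29.225.140.0)


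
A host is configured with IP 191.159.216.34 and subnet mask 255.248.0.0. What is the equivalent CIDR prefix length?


Binary: 11111111.11111000.00000000.00000000
Count leading 1s
Prefix: /13


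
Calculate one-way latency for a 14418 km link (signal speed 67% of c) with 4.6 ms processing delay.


Speed = 0.67 * 3e5 km/s = 201000 km/s
Propagation delay = 14418 / 201000 = 0.0717 s = 71.7313 ms
Processing delay = 4.6 ms
Total one-way latency = 76.3313 ms


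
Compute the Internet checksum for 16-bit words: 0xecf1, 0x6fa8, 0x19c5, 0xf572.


Sum all words (with carry folding):
+ 0xecf1 = 0xecf1
+ 0x6fa8 = 0x5c9a
+ 0x19c5 = 0x765f
+ 0xf572 = 0x6bd2
One's complement: ~0x6bd2
Checksum = 0x942d


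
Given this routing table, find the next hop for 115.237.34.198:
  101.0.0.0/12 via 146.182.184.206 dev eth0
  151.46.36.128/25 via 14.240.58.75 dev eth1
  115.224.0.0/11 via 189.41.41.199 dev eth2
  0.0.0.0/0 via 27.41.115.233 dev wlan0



Longest prefix match for 115.237.34.198:
  /12 101.0.0.0: no
  /25 151.46.36.128: no
  /11 115.224.0.0: MATCH
  /0 0.0.0.0: MATCH
Selected: next-hop 189.41.41.199 via eth2 (matched /11)


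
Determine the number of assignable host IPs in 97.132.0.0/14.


Host bits = 32 - 14 = 18
Total addresses = 2^18 = 262144
Usable = total - 2 (network and broadcast)
Usable hosts: 262142


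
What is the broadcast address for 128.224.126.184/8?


Network: 128.0.0.0/8
Host bits = 24
Set all host bits to 1:
Broadcast: 128.255.255.255


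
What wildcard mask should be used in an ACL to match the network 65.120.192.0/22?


Subnet mask: 255.255.252.0
Wildcard = 255.255.255.255 - subnet mask
255 - 255 = 0
255 - 255 = 0
255 - 252 = 3
255 - 0 = 255
Wildcard: 0.0.3.255


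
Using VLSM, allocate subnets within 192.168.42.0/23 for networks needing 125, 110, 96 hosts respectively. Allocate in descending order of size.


125 hosts -> /25 (126 usable): 192.168.42.0/25
110 hosts -> /25 (126 usable): 192.168.42.128/25
96 hosts -> /25 (126 usable): 192.168.43.0/25
Allocation: 192.168.42.0/25 (125 hosts, 126 usable); 192.168.42.128/25 (110 hosts, 126 usable); 192.168.43.0/25 (96 hosts, 126 usable)


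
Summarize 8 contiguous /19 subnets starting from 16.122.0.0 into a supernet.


Original prefix: /19
Number of subnets: 8 = 2^3
New prefix = 19 - 3 = 16
Supernet: 16.122.0.0/16


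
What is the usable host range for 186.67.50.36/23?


Network: 186.67.50.0
Broadcast: 186.67.51.255
First usable = network + 1
Last usable = broadcast - 1
Range: 186.67.50.1 to 186.67.51.254


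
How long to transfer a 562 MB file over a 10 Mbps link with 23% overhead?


Effective throughput = 10 * (1 - 23/100) = 7.7 Mbps
File size in Mb = 562 * 8 = 4496 Mb
Time = 4496 / 7.7
Time = 583.8961 seconds


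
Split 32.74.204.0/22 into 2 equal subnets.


New prefix = 22 + 1 = 23
Each subnet has 512 addresses
  32.74.204.0/23
  32.74.206.0/23
Subnets: 32.74.204.0/23, 32.74.206.0/23


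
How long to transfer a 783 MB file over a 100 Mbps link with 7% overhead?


Effective throughput = 100 * (1 - 7/100) = 93 Mbps
File size in Mb = 783 * 8 = 6264 Mb
Time = 6264 / 93
Time = 67.3548 seconds


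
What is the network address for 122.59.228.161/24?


IP:   01111010.00111011.11100100.10100001
Mask: 11111111.11111111.11111111.00000000
AND operation:
Net:  01111010.00111011.11100100.00000000
Network: 122.59.228.0/24


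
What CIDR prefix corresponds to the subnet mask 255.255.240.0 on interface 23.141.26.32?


Binary: 11111111.11111111.11110000.00000000
Count leading 1s
Prefix: /20


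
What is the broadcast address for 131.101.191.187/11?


Network: 131.96.0.0/11
Host bits = 21
Set all host bits to 1:
Broadcast: 131.127.255.255


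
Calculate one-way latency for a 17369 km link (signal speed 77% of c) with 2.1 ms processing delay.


Speed = 0.77 * 3e5 km/s = 231000 km/s
Propagation delay = 17369 / 231000 = 0.0752 s = 75.1905 ms
Processing delay = 2.1 ms
Total one-way latency = 77.2905 ms


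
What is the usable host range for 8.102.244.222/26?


Network: 8.102.244.192
Broadcast: 8.102.244.255
First usable = network + 1
Last usable = broadcast - 1
Range: 8.102.244.193 to 8.102.244.254


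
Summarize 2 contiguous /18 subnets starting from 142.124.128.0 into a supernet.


Original prefix: /18
Number of subnets: 2 = 2^1
New prefix = 18 - 1 = 17
Supernet: 142.124.128.0/17


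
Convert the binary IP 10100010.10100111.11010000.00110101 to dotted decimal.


10100010 = 162
10100111 = 167
11010000 = 208
00110101 = 53
IP: 162.167.208.53


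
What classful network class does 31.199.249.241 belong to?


First octet: 31
Binary: 00011111
0xxxxxxx -> Class A (1-126)
Class A, default mask 255.0.0.0 (/8)


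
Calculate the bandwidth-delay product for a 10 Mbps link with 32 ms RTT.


BDP = bandwidth * RTT
= 10 Mbps * 32 ms
= 10 * 1e6 * 32 / 1000 bits
= 320000 bits
= 40000 bytes
= 39.0625 KB
BDP = 320000 bits (40000 bytes)


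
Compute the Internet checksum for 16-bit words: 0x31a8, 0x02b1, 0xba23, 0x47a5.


Sum all words (with carry folding):
+ 0x31a8 = 0x31a8
+ 0x02b1 = 0x3459
+ 0xba23 = 0xee7c
+ 0x47a5 = 0x3622
One's complement: ~0x3622
Checksum = 0xc9dd


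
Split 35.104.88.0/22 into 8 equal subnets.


New prefix = 22 + 3 = 25
Each subnet has 128 addresses
  35.104.88.0/25
  35.104.88.128/25
  35.104.89.0/25
  35.104.89.128/25
  35.104.90.0/25
  35.104.90.128/25
  35.104.91.0/25
  35.104.91.128/25
Subnets: 35.104.88.0/25, 35.104.88.128/25, 35.104.89.0/25, 35.104.89.128/25, 35.104.90.0/25, 35.104.90.128/25, 35.104.91.0/25, 35.104.91.128/25


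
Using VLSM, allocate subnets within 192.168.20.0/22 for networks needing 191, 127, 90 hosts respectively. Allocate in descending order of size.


191 hosts -> /24 (254 usable): 192.168.20.0/24
127 hosts -> /24 (254 usable): 192.168.21.0/24
90 hosts -> /25 (126 usable): 192.168.22.0/25
Allocation: 192.168.20.0/24 (191 hosts, 254 usable); 192.168.21.0/24 (127 hosts, 254 usable); 192.168.22.0/25 (90 hosts, 126 usable)


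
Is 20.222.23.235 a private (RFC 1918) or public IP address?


RFC 1918 private ranges:
  10.0.0.0/8 (10.0.0.0 - 10.255.255.255)
  172.16.0.0/12 (172.16.0.0 - 172.31.255.255)
  192.168.0.0/16 (192.168.0.0 - 192.168.255.255)
Public (not in any RFC 1918 range)


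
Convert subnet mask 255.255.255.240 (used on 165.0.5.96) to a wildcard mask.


Subnet mask: 255.255.255.240
Wildcard = 255.255.255.255 - subnet mask
255 - 255 = 0
255 - 255 = 0
255 - 255 = 0
255 - 240 = 15
Wildcard: 0.0.0.15


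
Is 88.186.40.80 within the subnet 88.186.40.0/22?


Subnet network: 88.186.40.0
Test IP AND mask: 88.186.40.0
Yes, 88.186.40.80 is in 88.186.40.0/22


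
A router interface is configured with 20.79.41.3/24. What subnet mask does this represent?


/24 means 24 network bits, 8 host bits
Binary: 11111111111111111111111100000000
Mask: 255.255.255.0


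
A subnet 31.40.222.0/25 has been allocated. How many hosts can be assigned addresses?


Host bits = 32 - 25 = 7
Total addresses = 2^7 = 128
Usable = total - 2 (network and broadcast)
Usable hosts: 126


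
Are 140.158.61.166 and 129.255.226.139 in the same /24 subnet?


Mask: 255.255.255.0
140.158.61.166 AND mask = 140.158.61.0
129.255.226.139 AND mask = 129.255.226.0
No, different subnets (140.158.61.0 vs 129.255.226.0)


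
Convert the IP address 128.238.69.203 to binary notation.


128 = 10000000
238 = 11101110
69 = 01000101
203 = 11001011
Binary: 10000000.11101110.01000101.11001011


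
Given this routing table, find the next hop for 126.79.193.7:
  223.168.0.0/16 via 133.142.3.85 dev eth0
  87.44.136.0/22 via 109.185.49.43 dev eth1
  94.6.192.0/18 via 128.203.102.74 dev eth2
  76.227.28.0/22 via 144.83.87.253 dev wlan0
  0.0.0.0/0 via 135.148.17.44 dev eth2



Longest prefix match for 126.79.193.7:
  /16 223.168.0.0: no
  /22 87.44.136.0: no
  /18 94.6.192.0: no
  /22 76.227.28.0: no
  /0 0.0.0.0: MATCH
Selected: next-hop 135.148.17.44 via eth2 (matched /0)


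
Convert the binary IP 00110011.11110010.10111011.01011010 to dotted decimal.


00110011 = 51
11110010 = 242
10111011 = 187
01011010 = 90
IP: 51.242.187.90


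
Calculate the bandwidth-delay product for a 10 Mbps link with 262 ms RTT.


BDP = bandwidth * RTT
= 10 Mbps * 262 ms
= 10 * 1e6 * 262 / 1000 bits
= 2620000 bits
= 327500 bytes
= 319.8242 KB
BDP = 2620000 bits (327500 bytes)


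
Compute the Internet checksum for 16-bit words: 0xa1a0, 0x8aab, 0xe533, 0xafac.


Sum all words (with carry folding):
+ 0xa1a0 = 0xa1a0
+ 0x8aab = 0x2c4c
+ 0xe533 = 0x1180
+ 0xafac = 0xc12c
One's complement: ~0xc12c
Checksum = 0x3ed3


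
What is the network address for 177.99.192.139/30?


IP:   10110001.01100011.11000000.10001011
Mask: 11111111.11111111.11111111.11111100
AND operation:
Net:  10110001.01100011.11000000.10001000
Network: 177.99.192.136/30


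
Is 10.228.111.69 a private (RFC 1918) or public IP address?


RFC 1918 private ranges:
  10.0.0.0/8 (10.0.0.0 - 10.255.255.255)
  172.16.0.0/12 (172.16.0.0 - 172.31.255.255)
  192.168.0.0/16 (192.168.0.0 - 192.168.255.255)
Private (in 10.0.0.0/8)


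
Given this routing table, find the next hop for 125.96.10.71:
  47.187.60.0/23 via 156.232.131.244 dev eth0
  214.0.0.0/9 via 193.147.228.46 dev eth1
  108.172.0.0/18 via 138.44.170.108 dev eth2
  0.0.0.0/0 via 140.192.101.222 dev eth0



Longest prefix match for 125.96.10.71:
  /23 47.187.60.0: no
  /9 214.0.0.0: no
  /18 108.172.0.0: no
  /0 0.0.0.0: MATCH
Selected: next-hop 140.192.101.222 via eth0 (matched /0)


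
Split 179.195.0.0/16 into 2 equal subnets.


New prefix = 16 + 1 = 17
Each subnet has 32768 addresses
  179.195.0.0/17
  179.195.128.0/17
Subnets: 179.195.0.0/17, 179.195.128.0/17


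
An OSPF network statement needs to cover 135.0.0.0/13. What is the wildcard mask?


Subnet mask: 255.248.0.0
Wildcard = 255.255.255.255 - subnet mask
255 - 255 = 0
255 - 248 = 7
255 - 0 = 255
255 - 0 = 255
Wildcard: 0.7.255.255


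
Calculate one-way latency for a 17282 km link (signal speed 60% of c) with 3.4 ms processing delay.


Speed = 0.6 * 3e5 km/s = 180000 km/s
Propagation delay = 17282 / 180000 = 0.096 s = 96.0111 ms
Processing delay = 3.4 ms
Total one-way latency = 99.4111 ms


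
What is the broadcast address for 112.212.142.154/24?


Network: 112.212.142.0/24
Host bits = 8
Set all host bits to 1:
Broadcast: 112.212.142.255


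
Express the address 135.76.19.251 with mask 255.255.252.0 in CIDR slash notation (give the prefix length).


Binary: 11111111.11111111.11111100.00000000
Count leading 1s
Prefix: /22


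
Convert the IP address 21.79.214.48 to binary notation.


21 = 00010101
79 = 01001111
214 = 11010110
48 = 00110000
Binary: 00010101.01001111.11010110.00110000


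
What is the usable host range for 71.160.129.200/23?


Network: 71.160.128.0
Broadcast: 71.160.129.255
First usable = network + 1
Last usable = broadcast - 1
Range: 71.160.128.1 to 71.160.129.254


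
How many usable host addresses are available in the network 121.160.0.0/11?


Host bits = 32 - 11 = 21
Total addresses = 2^21 = 2097152
Usable = total - 2 (network and broadcast)
Usable hosts: 2097150


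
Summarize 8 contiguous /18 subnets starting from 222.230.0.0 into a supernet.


Original prefix: /18
Number of subnets: 8 = 2^3
New prefix = 18 - 3 = 15
Supernet: 222.230.0.0/15


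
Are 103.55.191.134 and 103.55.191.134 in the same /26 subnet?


Mask: 255.255.255.192
103.55.191.134 AND mask = 103.55.191.128
103.55.191.134 AND mask = 103.55.191.128
Yes, same subnet (103.55.191.128)


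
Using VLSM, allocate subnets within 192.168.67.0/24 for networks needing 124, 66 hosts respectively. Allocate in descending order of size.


124 hosts -> /25 (126 usable): 192.168.67.0/25
66 hosts -> /25 (126 usable): 192.168.67.128/25
Allocation: 192.168.67.0/25 (124 hosts, 126 usable); 192.168.67.128/25 (66 hosts, 126 usable)


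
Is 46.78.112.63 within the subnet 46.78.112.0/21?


Subnet network: 46.78.112.0
Test IP AND mask: 46.78.112.0
Yes, 46.78.112.63 is in 46.78.112.0/21


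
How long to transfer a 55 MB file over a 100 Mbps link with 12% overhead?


Effective throughput = 100 * (1 - 12/100) = 88 Mbps
File size in Mb = 55 * 8 = 440 Mb
Time = 440 / 88
Time = 5 seconds


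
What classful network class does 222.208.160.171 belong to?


First octet: 222
Binary: 11011110
110xxxxx -> Class C (192-223)
Class C, default mask 255.255.255.0 (/24)


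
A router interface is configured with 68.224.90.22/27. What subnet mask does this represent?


/27 means 27 network bits, 5 host bits
Binary: 11111111111111111111111111100000
Mask: 255.255.255.224


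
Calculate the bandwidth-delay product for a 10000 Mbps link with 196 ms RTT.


BDP = bandwidth * RTT
= 10000 Mbps * 196 ms
= 10000 * 1e6 * 196 / 1000 bits
= 1960000000 bits
= 245000000 bytes
= 239257.8125 KB
BDP = 1960000000 bits (245000000 bytes)


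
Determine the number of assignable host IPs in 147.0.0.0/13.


Host bits = 32 - 13 = 19
Total addresses = 2^19 = 524288
Usable = total - 2 (network and broadcast)
Usable hosts: 524286


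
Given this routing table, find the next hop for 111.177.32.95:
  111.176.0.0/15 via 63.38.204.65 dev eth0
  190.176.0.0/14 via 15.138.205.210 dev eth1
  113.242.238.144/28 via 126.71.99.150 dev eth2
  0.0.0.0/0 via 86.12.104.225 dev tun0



Longest prefix match for 111.177.32.95:
  /15 111.176.0.0: MATCH
  /14 190.176.0.0: no
  /28 113.242.238.144: no
  /0 0.0.0.0: MATCH
Selected: next-hop 63.38.204.65 via eth0 (matched /15)


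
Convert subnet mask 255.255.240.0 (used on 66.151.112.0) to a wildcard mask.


Subnet mask: 255.255.240.0
Wildcard = 255.255.255.255 - subnet mask
255 - 255 = 0
255 - 255 = 0
255 - 240 = 15
255 - 0 = 255
Wildcard: 0.0.15.255


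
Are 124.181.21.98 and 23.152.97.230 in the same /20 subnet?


Mask: 255.255.240.0
124.181.21.98 AND mask = 124.181.16.0
23.152.97.230 AND mask = 23.152.96.0
No, different subnets (124.181.16.0 vs 23.152.96.0)


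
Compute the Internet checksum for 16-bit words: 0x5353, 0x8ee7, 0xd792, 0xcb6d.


Sum all words (with carry folding):
+ 0x5353 = 0x5353
+ 0x8ee7 = 0xe23a
+ 0xd792 = 0xb9cd
+ 0xcb6d = 0x853b
One's complement: ~0x853b
Checksum = 0x7ac4


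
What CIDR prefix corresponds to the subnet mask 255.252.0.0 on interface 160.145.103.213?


Binary: 11111111.11111100.00000000.00000000
Count leading 1s
Prefix: /14


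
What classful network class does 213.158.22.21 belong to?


First octet: 213
Binary: 11010101
110xxxxx -> Class C (192-223)
Class C, default mask 255.255.255.0 (/24)


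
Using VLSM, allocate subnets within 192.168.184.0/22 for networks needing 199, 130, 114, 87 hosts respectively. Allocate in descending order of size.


199 hosts -> /24 (254 usable): 192.168.184.0/24
130 hosts -> /24 (254 usable): 192.168.185.0/24
114 hosts -> /25 (126 usable): 192.168.186.0/25
87 hosts -> /25 (126 usable): 192.168.186.128/25
Allocation: 192.168.184.0/24 (199 hosts, 254 usable); 192.168.185.0/24 (130 hosts, 254 usable); 192.168.186.0/25 (114 hosts, 126 usable); 192.168.186.128/25 (87 hosts, 126 usable)


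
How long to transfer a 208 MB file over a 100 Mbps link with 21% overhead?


Effective throughput = 100 * (1 - 21/100) = 79 Mbps
File size in Mb = 208 * 8 = 1664 Mb
Time = 1664 / 79
Time = 21.0633 seconds


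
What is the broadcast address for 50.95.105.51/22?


Network: 50.95.104.0/22
Host bits = 10
Set all host bits to 1:
Broadcast: 50.95.107.255


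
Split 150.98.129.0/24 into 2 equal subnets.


New prefix = 24 + 1 = 25
Each subnet has 128 addresses
  150.98.129.0/25
  150.98.129.128/25
Subnets: 150.98.129.0/25, 150.98.129.128/25


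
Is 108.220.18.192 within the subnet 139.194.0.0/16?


Subnet network: 139.194.0.0
Test IP AND mask: 108.220.0.0
No, 108.220.18.192 is not in 139.194.0.0/16


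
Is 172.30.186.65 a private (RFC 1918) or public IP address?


RFC 1918 private ranges:
  10.0.0.0/8 (10.0.0.0 - 10.255.255.255)
  172.16.0.0/12 (172.16.0.0 - 172.31.255.255)
  192.168.0.0/16 (192.168.0.0 - 192.168.255.255)
Private (in 172.16.0.0/12)


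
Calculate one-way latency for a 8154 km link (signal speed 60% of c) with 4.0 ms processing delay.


Speed = 0.6 * 3e5 km/s = 180000 km/s
Propagation delay = 8154 / 180000 = 0.0453 s = 45.3 ms
Processing delay = 4.0 ms
Total one-way latency = 49.3 ms


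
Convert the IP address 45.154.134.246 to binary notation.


45 = 00101101
154 = 10011010
134 = 10000110
246 = 11110110
Binary: 00101101.10011010.10000110.11110110


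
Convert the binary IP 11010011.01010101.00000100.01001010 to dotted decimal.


11010011 = 211
01010101 = 85
00000100 = 4
01001010 = 74
IP: 211.85.4.74


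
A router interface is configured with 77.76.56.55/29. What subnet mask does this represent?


/29 means 29 network bits, 3 host bits
Binary: 11111111111111111111111111111000
Mask: 255.255.255.248


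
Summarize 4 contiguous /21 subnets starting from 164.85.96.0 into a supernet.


Original prefix: /21
Number of subnets: 4 = 2^2
New prefix = 21 - 2 = 19
Supernet: 164.85.96.0/19


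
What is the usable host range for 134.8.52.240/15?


Network: 134.8.0.0
Broadcast: 134.9.255.255
First usable = network + 1
Last usable = broadcast - 1
Range: 134.8.0.1 to 134.9.255.254


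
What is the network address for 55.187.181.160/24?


IP:   00110111.10111011.10110101.10100000
Mask: 11111111.11111111.11111111.00000000
AND operation:
Net:  00110111.10111011.10110101.00000000
Network: 55.187.181.0/24


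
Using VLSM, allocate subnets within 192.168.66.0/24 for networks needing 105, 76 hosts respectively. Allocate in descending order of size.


105 hosts -> /25 (126 usable): 192.168.66.0/25
76 hosts -> /25 (126 usable): 192.168.66.128/25
Allocation: 192.168.66.0/25 (105 hosts, 126 usable); 192.168.66.128/25 (76 hosts, 126 usable)


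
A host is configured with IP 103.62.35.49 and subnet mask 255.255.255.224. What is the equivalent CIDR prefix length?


Binary: 11111111.11111111.11111111.11100000
Count leading 1s
Prefix: /27


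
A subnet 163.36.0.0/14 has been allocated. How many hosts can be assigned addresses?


Host bits = 32 - 14 = 18
Total addresses = 2^18 = 262144
Usable = total - 2 (network and broadcast)
Usable hosts: 262142


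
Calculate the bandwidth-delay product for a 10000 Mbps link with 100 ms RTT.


BDP = bandwidth * RTT
= 10000 Mbps * 100 ms
= 10000 * 1e6 * 100 / 1000 bits
= 1000000000 bits
= 125000000 bytes
= 122070.3125 KB
BDP = 1000000000 bits (125000000 bytes)


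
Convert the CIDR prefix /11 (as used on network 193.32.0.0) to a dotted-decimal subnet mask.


/11 means 11 network bits, 21 host bits
Binary: 11111111111000000000000000000000
Mask: 255.224.0.0


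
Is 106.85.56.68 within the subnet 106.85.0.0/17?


Subnet network: 106.85.0.0
Test IP AND mask: 106.85.0.0
Yes, 106.85.56.68 is in 106.85.0.0/17


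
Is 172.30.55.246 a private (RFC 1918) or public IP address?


RFC 1918 private ranges:
  10.0.0.0/8 (10.0.0.0 - 10.255.255.255)
  172.16.0.0/12 (172.16.0.0 - 172.31.255.255)
  192.168.0.0/16 (192.168.0.0 - 192.168.255.255)
Private (in 172.16.0.0/12)


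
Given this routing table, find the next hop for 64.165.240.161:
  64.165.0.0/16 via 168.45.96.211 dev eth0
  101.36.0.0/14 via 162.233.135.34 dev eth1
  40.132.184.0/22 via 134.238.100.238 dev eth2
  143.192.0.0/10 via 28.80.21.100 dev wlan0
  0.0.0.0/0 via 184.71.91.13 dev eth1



Longest prefix match for 64.165.240.161:
  /16 64.165.0.0: MATCH
  /14 101.36.0.0: no
  /22 40.132.184.0: no
  /10 143.192.0.0: no
  /0 0.0.0.0: MATCH
Selected: next-hop 168.45.96.211 via eth0 (matched /16)


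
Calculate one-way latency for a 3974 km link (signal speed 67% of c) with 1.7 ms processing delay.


Speed = 0.67 * 3e5 km/s = 201000 km/s
Propagation delay = 3974 / 201000 = 0.0198 s = 19.7711 ms
Processing delay = 1.7 ms
Total one-way latency = 21.4711 ms


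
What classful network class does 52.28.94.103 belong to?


First octet: 52
Binary: 00110100
0xxxxxxx -> Class A (1-126)
Class A, default mask 255.0.0.0 (/8)


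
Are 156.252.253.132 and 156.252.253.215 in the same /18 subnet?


Mask: 255.255.192.0
156.252.253.132 AND mask = 156.252.192.0
156.252.253.215 AND mask = 156.252.192.0
Yes, same subnet (156.252.192.0)


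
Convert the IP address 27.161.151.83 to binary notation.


27 = 00011011
161 = 10100001
151 = 10010111
83 = 01010011
Binary: 00011011.10100001.10010111.01010011


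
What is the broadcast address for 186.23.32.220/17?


Network: 186.23.0.0/17
Host bits = 15
Set all host bits to 1:
Broadcast: 186.23.127.255


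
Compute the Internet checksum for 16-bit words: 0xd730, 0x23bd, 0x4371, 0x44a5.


Sum all words (with carry folding):
+ 0xd730 = 0xd730
+ 0x23bd = 0xfaed
+ 0x4371 = 0x3e5f
+ 0x44a5 = 0x8304
One's complement: ~0x8304
Checksum = 0x7cfb


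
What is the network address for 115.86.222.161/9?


IP:   01110011.01010110.11011110.10100001
Mask: 11111111.10000000.00000000.00000000
AND operation:
Net:  01110011.00000000.00000000.00000000
Network: 115.0.0.0/9


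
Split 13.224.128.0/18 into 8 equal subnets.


New prefix = 18 + 3 = 21
Each subnet has 2048 addresses
  13.224.128.0/21
  13.224.136.0/21
  13.224.144.0/21
  13.224.152.0/21
  13.224.160.0/21
  13.224.168.0/21
  13.224.176.0/21
  13.224.184.0/21
Subnets: 13.224.128.0/21, 13.224.136.0/21, 13.224.144.0/21, 13.224.152.0/21, 13.224.160.0/21, 13.224.168.0/21, 13.224.176.0/21, 13.224.184.0/21


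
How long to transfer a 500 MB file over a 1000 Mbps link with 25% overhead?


Effective throughput = 1000 * (1 - 25/100) = 750 Mbps
File size in Mb = 500 * 8 = 4000 Mb
Time = 4000 / 750
Time = 5.3333 seconds


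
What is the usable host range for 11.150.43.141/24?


Network: 11.150.43.0
Broadcast: 11.150.43.255
First usable = network + 1
Last usable = broadcast - 1
Range: 11.150.43.1 to 11.150.43.254


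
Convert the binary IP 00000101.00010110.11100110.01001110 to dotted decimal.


00000101 = 5
00010110 = 22
11100110 = 230
01001110 = 78
IP: 5.22.230.78


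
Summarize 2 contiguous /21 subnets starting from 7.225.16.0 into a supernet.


Original prefix: /21
Number of subnets: 2 = 2^1
New prefix = 21 - 1 = 20
Supernet: 7.225.16.0/20


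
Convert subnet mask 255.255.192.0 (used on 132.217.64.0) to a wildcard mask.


Subnet mask: 255.255.192.0
Wildcard = 255.255.255.255 - subnet mask
255 - 255 = 0
255 - 255 = 0
255 - 192 = 63
255 - 0 = 255
Wildcard: 0.0.63.255


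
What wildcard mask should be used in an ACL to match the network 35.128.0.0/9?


Subnet mask: 255.128.0.0
Wildcard = 255.255.255.255 - subnet mask
255 - 255 = 0
255 - 128 = 127
255 - 0 = 255
255 - 0 = 255
Wildcard: 0.127.255.255


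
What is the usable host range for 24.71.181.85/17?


Network: 24.71.128.0
Broadcast: 24.71.255.255
First usable = network + 1
Last usable = broadcast - 1
Range: 24.71.128.1 to 24.71.255.254


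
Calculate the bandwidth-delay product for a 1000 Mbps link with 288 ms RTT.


BDP = bandwidth * RTT
= 1000 Mbps * 288 ms
= 1000 * 1e6 * 288 / 1000 bits
= 288000000 bits
= 36000000 bytes
= 35156.25 KB
BDP = 288000000 bits (36000000 bytes)


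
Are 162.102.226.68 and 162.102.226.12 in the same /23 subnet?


Mask: 255.255.254.0
162.102.226.68 AND mask = 162.102.226.0
162.102.226.12 AND mask = 162.102.226.0
Yes, same subnet (162.102.226.0)


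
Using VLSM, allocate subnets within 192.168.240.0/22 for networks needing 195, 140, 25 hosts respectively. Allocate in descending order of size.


195 hosts -> /24 (254 usable): 192.168.240.0/24
140 hosts -> /24 (254 usable): 192.168.241.0/24
25 hosts -> /27 (30 usable): 192.168.242.0/27
Allocation: 192.168.240.0/24 (195 hosts, 254 usable); 192.168.241.0/24 (140 hosts, 254 usable); 192.168.242.0/27 (25 hosts, 30 usable)


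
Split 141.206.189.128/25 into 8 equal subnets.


New prefix = 25 + 3 = 28
Each subnet has 16 addresses
  141.206.189.128/28
  141.206.189.144/28
  141.206.189.160/28
  141.206.189.176/28
  141.206.189.192/28
  141.206.189.208/28
  141.206.189.224/28
  141.206.189.240/28
Subnets: 141.206.189.128/28, 141.206.189.144/28, 141.206.189.160/28, 141.206.189.176/28, 141.206.189.192/28, 141.206.189.208/28, 141.206.189.224/28, 141.206.189.240/28


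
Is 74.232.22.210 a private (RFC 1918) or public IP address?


RFC 1918 private ranges:
  10.0.0.0/8 (10.0.0.0 - 10.255.255.255)
  172.16.0.0/12 (172.16.0.0 - 172.31.255.255)
  192.168.0.0/16 (192.168.0.0 - 192.168.255.255)
Public (not in any RFC 1918 range)


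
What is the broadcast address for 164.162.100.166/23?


Network: 164.162.100.0/23
Host bits = 9
Set all host bits to 1:
Broadcast: 164.162.101.255


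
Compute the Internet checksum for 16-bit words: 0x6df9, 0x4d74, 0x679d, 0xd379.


Sum all words (with carry folding):
+ 0x6df9 = 0x6df9
+ 0x4d74 = 0xbb6d
+ 0x679d = 0x230b
+ 0xd379 = 0xf684
One's complement: ~0xf684
Checksum = 0x097b


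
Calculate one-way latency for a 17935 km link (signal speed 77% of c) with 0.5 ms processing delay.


Speed = 0.77 * 3e5 km/s = 231000 km/s
Propagation delay = 17935 / 231000 = 0.0776 s = 77.6407 ms
Processing delay = 0.5 ms
Total one-way latency = 78.1407 ms


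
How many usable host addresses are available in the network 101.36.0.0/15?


Host bits = 32 - 15 = 17
Total addresses = 2^17 = 131072
Usable = total - 2 (network and broadcast)
Usable hosts: 131070


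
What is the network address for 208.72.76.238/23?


IP:   11010000.01001000.01001100.11101110
Mask: 11111111.11111111.11111110.00000000
AND operation:
Net:  11010000.01001000.01001100.00000000
Network: 208.72.76.0/23


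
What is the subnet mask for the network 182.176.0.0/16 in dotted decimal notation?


/16 means 16 network bits, 16 host bits
Binary: 11111111111111110000000000000000
Mask: 255.255.0.0


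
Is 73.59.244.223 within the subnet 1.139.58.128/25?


Subnet network: 1.139.58.128
Test IP AND mask: 73.59.244.128
No, 73.59.244.223 is not in 1.139.58.128/25


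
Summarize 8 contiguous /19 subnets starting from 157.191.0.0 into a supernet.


Original prefix: /19
Number of subnets: 8 = 2^3
New prefix = 19 - 3 = 16
Supernet: 157.191.0.0/16


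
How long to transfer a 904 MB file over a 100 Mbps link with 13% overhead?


Effective throughput = 100 * (1 - 13/100) = 87 Mbps
File size in Mb = 904 * 8 = 7232 Mb
Time = 7232 / 87
Time = 83.1264 seconds


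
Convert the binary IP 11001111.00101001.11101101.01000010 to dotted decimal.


11001111 = 207
00101001 = 41
11101101 = 237
01000010 = 66
IP: 207.41.237.66


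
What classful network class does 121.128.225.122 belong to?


First octet: 121
Binary: 01111001
0xxxxxxx -> Class A (1-126)
Class A, default mask 255.0.0.0 (/8)


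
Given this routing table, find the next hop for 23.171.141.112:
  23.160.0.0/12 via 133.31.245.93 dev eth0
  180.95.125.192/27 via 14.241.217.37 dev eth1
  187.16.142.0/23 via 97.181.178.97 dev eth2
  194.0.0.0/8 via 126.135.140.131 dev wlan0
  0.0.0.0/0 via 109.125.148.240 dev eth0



Longest prefix match for 23.171.141.112:
  /12 23.160.0.0: MATCH
  /27 180.95.125.192: no
  /23 187.16.142.0: no
  /8 194.0.0.0: no
  /0 0.0.0.0: MATCH
Selected: next-hop 133.31.245.93 via eth0 (matched /12)


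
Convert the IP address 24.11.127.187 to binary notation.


24 = 00011000
11 = 00001011
127 = 01111111
187 = 10111011
Binary: 00011000.00001011.01111111.10111011


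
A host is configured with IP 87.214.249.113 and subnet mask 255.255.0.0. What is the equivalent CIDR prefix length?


Binary: 11111111.11111111.00000000.00000000
Count leading 1s
Prefix: /16


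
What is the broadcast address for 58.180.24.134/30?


Network: 58.180.24.132/30
Host bits = 2
Set all host bits to 1:
Broadcast: 58.180.24.135


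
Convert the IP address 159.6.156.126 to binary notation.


159 = 10011111
6 = 00000110
156 = 10011100
126 = 01111110
Binary: 10011111.00000110.10011100.01111110


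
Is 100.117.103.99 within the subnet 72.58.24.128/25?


Subnet network: 72.58.24.128
Test IP AND mask: 100.117.103.0
No, 100.117.103.99 is not in 72.58.24.128/25


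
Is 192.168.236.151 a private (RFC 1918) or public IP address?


RFC 1918 private ranges:
  10.0.0.0/8 (10.0.0.0 - 10.255.255.255)
  172.16.0.0/12 (172.16.0.0 - 172.31.255.255)
  192.168.0.0/16 (192.168.0.0 - 192.168.255.255)
Private (in 192.168.0.0/16)


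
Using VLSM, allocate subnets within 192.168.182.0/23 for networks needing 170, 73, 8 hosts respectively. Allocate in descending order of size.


170 hosts -> /24 (254 usable): 192.168.182.0/24
73 hosts -> /25 (126 usable): 192.168.183.0/25
8 hosts -> /28 (14 usable): 192.168.183.128/28
Allocation: 192.168.182.0/24 (170 hosts, 254 usable); 192.168.183.0/25 (73 hosts, 126 usable); 192.168.183.128/28 (8 hosts, 14 usable)


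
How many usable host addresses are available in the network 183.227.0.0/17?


Host bits = 32 - 17 = 15
Total addresses = 2^15 = 32768
Usable = total - 2 (network and broadcast)
Usable hosts: 32766


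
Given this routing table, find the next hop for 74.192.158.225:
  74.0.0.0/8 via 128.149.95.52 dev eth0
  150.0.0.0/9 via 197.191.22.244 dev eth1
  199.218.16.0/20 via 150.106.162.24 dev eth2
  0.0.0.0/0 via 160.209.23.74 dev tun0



Longest prefix match for 74.192.158.225:
  /8 74.0.0.0: MATCH
  /9 150.0.0.0: no
  /20 199.218.16.0: no
  /0 0.0.0.0: MATCH
Selected: next-hop 128.149.95.52 via eth0 (matched /8)


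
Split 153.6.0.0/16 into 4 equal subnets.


New prefix = 16 + 2 = 18
Each subnet has 16384 addresses
  153.6.0.0/18
  153.6.64.0/18
  153.6.128.0/18
  153.6.192.0/18
Subnets: 153.6.0.0/18, 153.6.64.0/18, 153.6.128.0/18, 153.6.192.0/18


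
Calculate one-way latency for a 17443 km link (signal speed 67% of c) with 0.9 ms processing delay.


Speed = 0.67 * 3e5 km/s = 201000 km/s
Propagation delay = 17443 / 201000 = 0.0868 s = 86.7811 ms
Processing delay = 0.9 ms
Total one-way latency = 87.6811 ms


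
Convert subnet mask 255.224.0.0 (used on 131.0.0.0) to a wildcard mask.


Subnet mask: 255.224.0.0
Wildcard = 255.255.255.255 - subnet mask
255 - 255 = 0
255 - 224 = 31
255 - 0 = 255
255 - 0 = 255
Wildcard: 0.31.255.255


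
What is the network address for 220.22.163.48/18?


IP:   11011100.00010110.10100011.00110000
Mask: 11111111.11111111.11000000.00000000
AND operation:
Net:  11011100.00010110.10000000.00000000
Network: 220.22.128.0/18


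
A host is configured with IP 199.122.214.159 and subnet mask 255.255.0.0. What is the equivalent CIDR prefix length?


Binary: 11111111.11111111.00000000.00000000
Count leading 1s
Prefix: /16


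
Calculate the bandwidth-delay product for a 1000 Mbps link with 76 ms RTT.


BDP = bandwidth * RTT
= 1000 Mbps * 76 ms
= 1000 * 1e6 * 76 / 1000 bits
= 76000000 bits
= 9500000 bytes
= 9277.3438 KB
BDP = 76000000 bits (9500000 bytes)


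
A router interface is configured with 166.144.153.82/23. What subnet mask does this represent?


/23 means 23 network bits, 9 host bits
Binary: 11111111111111111111111000000000
Mask: 255.255.254.0


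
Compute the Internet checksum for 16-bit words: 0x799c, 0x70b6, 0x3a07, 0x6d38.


Sum all words (with carry folding):
+ 0x799c = 0x799c
+ 0x70b6 = 0xea52
+ 0x3a07 = 0x245a
+ 0x6d38 = 0x9192
One's complement: ~0x9192
Checksum = 0x6e6d


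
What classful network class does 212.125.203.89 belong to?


First octet: 212
Binary: 11010100
110xxxxx -> Class C (192-223)
Class C, default mask 255.255.255.0 (/24)


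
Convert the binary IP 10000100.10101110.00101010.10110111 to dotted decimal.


10000100 = 132
10101110 = 174
00101010 = 42
10110111 = 183
IP: 132.174.42.183


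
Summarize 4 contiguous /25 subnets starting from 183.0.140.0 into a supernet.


Original prefix: /25
Number of subnets: 4 = 2^2
New prefix = 25 - 2 = 23
Supernet: 183.0.140.0/23


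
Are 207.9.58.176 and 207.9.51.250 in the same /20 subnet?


Mask: 255.255.240.0
207.9.58.176 AND mask = 207.9.48.0
207.9.51.250 AND mask = 207.9.48.0
Yes, same subnet (207.9.48.0)


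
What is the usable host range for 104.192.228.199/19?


Network: 104.192.224.0
Broadcast: 104.192.255.255
First usable = network + 1
Last usable = broadcast - 1
Range: 104.192.224.1 to 104.192.255.254


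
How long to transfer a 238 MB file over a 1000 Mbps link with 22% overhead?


Effective throughput = 1000 * (1 - 22/100) = 780 Mbps
File size in Mb = 238 * 8 = 1904 Mb
Time = 1904 / 780
Time = 2.441 seconds


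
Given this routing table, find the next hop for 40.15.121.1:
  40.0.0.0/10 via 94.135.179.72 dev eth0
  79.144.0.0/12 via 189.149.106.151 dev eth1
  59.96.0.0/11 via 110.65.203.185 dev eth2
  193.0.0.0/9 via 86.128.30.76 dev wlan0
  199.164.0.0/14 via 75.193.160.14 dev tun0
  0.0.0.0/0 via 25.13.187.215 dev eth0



Longest prefix match for 40.15.121.1:
  /10 40.0.0.0: MATCH
  /12 79.144.0.0: no
  /11 59.96.0.0: no
  /9 193.0.0.0: no
  /14 199.164.0.0: no
  /0 0.0.0.0: MATCH
Selected: next-hop 94.135.179.72 via eth0 (matched /10)


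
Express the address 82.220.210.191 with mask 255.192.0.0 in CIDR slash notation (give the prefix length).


Binary: 11111111.11000000.00000000.00000000
Count leading 1s
Prefix: /10


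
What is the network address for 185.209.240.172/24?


IP:   10111001.11010001.11110000.10101100
Mask: 11111111.11111111.11111111.00000000
AND operation:
Net:  10111001.11010001.11110000.00000000
Network: 185.209.240.0/24


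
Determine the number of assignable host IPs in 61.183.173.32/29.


Host bits = 32 - 29 = 3
Total addresses = 2^3 = 8
Usable = total - 2 (network and broadcast)
Usable hosts: 6


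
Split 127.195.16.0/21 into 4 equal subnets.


New prefix = 21 + 2 = 23
Each subnet has 512 addresses
  127.195.16.0/23
  127.195.18.0/23
  127.195.20.0/23
  127.195.22.0/23
Subnets: 127.195.16.0/23, 127.195.18.0/23, 127.195.20.0/23, 127.195.22.0/23


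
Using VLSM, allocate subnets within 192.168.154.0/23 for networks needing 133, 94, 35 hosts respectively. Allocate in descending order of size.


133 hosts -> /24 (254 usable): 192.168.154.0/24
94 hosts -> /25 (126 usable): 192.168.155.0/25
35 hosts -> /26 (62 usable): 192.168.155.128/26
Allocation: 192.168.154.0/24 (133 hosts, 254 usable); 192.168.155.0/25 (94 hosts, 126 usable); 192.168.155.128/26 (35 hosts, 62 usable)


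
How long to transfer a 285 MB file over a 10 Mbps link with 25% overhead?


Effective throughput = 10 * (1 - 25/100) = 7.5 Mbps
File size in Mb = 285 * 8 = 2280 Mb
Time = 2280 / 7.5
Time = 304 seconds


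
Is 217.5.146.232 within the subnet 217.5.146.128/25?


Subnet network: 217.5.146.128
Test IP AND mask: 217.5.146.128
Yes, 217.5.146.232 is in 217.5.146.128/25
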